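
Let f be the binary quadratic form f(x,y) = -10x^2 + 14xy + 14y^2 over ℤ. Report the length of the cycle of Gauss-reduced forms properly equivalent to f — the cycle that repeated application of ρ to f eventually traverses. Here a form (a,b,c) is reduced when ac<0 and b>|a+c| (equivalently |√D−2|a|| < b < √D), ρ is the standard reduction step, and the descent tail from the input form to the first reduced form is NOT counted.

D = 756, ⌊√D⌋ = 27
river: ρ → (14,14,-10)
river: ρ → (-10,26,2)
river: ρ → (2,26,-10)
river: ρ → (-10,14,14)
ρ-cycle length = 4 (tail of 0 descent steps not counted)

4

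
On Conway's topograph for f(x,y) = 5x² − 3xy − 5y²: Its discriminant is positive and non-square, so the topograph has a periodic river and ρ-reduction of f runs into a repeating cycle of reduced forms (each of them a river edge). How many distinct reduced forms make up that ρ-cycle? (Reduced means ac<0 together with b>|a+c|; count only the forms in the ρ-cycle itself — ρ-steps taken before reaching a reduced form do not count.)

D = 109, ⌊√D⌋ = 10
descent: ρ → (-5,3,5)  [lands on river]
river: ρ → (5,7,-3)
river: ρ → (-3,5,7)
river: ρ → (7,9,-1)
river: ρ → (-1,9,7)
river: ρ → (7,5,-3)
river: ρ → (-3,7,5)
river: ρ → (5,3,-5)
river: ρ → (-5,7,3)
river: ρ → (3,5,-7)
river: ρ → (-7,9,1)
river: ρ → (1,9,-7)
river: ρ → (-7,5,3)
river: ρ → (3,7,-5)
ρ-cycle length = 14 (tail of 1 descent step not counted)

14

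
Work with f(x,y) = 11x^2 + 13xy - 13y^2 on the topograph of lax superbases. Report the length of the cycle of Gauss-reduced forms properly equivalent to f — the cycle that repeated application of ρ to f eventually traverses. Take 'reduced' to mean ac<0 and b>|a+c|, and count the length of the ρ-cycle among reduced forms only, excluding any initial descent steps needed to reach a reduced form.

D = 741, ⌊√D⌋ = 27
river: ρ → (-13,13,11)
river: ρ → (11,9,-15)
river: ρ → (-15,21,5)
river: ρ → (5,19,-19)
river: ρ → (-19,19,5)
river: ρ → (5,21,-15)
river: ρ → (-15,9,11)
river: ρ → (11,13,-13)
ρ-cycle length = 8 (tail of 0 descent steps not counted)

8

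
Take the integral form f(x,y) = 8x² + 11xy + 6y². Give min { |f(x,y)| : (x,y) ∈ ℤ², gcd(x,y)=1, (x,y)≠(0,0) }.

translate: b→-5 (≡11 mod 16), so (8,11,6)→(8,-5,3)
flip: (8,-5,3)→(3,5,8)
translate: b→-1 (≡5 mod 6), so (3,5,8)→(3,-1,6)
reduced (well bottom): (3,-1,6) with a≤c, −a<b≤a
well minimum = a = 3

3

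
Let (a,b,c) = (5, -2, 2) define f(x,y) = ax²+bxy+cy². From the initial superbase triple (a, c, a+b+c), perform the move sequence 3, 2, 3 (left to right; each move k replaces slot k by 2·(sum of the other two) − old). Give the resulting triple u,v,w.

start (5,2,5) = (f(1,0),f(0,1),f(1,1))
replace slot 3: 2·(5+2) − 5 = 9 → (5,2,9)
replace slot 2: 2·(5+9) − 2 = 26 → (5,26,9)
replace slot 3: 2·(5+26) − 9 = 53 → (5,26,53)

5,26,53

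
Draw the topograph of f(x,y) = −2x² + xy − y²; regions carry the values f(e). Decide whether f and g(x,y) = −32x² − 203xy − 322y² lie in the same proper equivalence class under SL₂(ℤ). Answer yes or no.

D₁ = -7, D₂ = -7
f is negative-definite; reduce −f:
−f: flip: (2,-1,1)→(1,1,2)
−f: reduced (well bottom): (1,1,2) with a≤c, −a<b≤a
flip sign back: reduced form of f is (-1,-1,-2)
g is negative-definite; reduce −g:
−g: translate: b→11 (≡203 mod 64), so (32,203,322)→(32,11,1)
−g: flip: (32,11,1)→(1,-11,32)
−g: translate: b→1 (≡-11 mod 2), so (1,-11,32)→(1,1,2)
−g: reduced (well bottom): (1,1,2) with a≤c, −a<b≤a
flip sign back: reduced form of g is (-1,-1,-2)
reduced forms (-1, -1, -2) vs (-1, -1, -2) ⇒ equivalent

yes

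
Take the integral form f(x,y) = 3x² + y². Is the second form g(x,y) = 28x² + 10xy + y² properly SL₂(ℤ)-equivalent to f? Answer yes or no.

D₁ = -12, D₂ = -12
f: flip: (3,0,1)→(1,0,3)
f: reduced (well bottom): (1,0,3) with a≤c, −a<b≤a
g: flip: (28,10,1)→(1,-10,28)
g: translate: b→0 (≡-10 mod 2), so (1,-10,28)→(1,0,3)
g: reduced (well bottom): (1,0,3) with a≤c, −a<b≤a
reduced forms (1, 0, 3) vs (1, 0, 3) ⇒ equivalent

yes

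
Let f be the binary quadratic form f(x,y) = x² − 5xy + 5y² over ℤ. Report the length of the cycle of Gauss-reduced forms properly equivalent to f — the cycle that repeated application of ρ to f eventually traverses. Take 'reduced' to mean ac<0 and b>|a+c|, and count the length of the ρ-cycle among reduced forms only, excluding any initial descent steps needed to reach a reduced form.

D = 5, ⌊√D⌋ = 2
descent: ρ → (5,5,1)
descent: ρ → (1,1,-1)  [lands on river]
river: ρ → (-1,1,1)
ρ-cycle length = 2 (tail of 2 descent steps not counted)

2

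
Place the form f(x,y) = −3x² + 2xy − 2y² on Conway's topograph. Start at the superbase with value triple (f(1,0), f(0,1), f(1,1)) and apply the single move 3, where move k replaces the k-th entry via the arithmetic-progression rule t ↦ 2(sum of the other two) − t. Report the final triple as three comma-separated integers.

start (-3,-2,-3) = (f(1,0),f(0,1),f(1,1))
replace slot 3: 2·((-3)+(-2)) − (-3) = -7 → (-3,-2,-7)

-3,-2,-7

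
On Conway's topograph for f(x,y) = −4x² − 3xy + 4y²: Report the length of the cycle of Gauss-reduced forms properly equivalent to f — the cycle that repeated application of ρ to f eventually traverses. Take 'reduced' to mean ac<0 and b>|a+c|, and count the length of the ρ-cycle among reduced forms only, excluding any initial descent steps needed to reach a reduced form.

D = 73, ⌊√D⌋ = 8
descent: ρ → (4,3,-4)  [lands on river]
river: ρ → (-4,5,3)
river: ρ → (3,7,-2)
river: ρ → (-2,5,6)
river: ρ → (6,7,-1)
river: ρ → (-1,7,6)
river: ρ → (6,5,-2)
river: ρ → (-2,7,3)
river: ρ → (3,5,-4)
river: ρ → (-4,3,4)
river: ρ → (4,5,-3)
river: ρ → (-3,7,2)
river: ρ → (2,5,-6)
river: ρ → (-6,7,1)
river: ρ → (1,7,-6)
river: ρ → (-6,5,2)
river: ρ → (2,7,-3)
river: ρ → (-3,5,4)
ρ-cycle length = 18 (tail of 1 descent step not counted)

18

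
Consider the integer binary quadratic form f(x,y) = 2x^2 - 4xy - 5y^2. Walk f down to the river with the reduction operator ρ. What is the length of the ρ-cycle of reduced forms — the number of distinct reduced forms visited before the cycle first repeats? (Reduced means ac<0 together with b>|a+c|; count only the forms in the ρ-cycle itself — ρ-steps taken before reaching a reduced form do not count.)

D = 56, ⌊√D⌋ = 7
descent: ρ → (-5,4,2)  [lands on river]
river: ρ → (2,4,-5)
river: ρ → (-5,6,1)
river: ρ → (1,6,-5)
ρ-cycle length = 4 (tail of 1 descent step not counted)

4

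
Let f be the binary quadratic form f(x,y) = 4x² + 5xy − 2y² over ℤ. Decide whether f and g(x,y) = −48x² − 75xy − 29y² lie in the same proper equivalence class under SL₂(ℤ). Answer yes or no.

D₁ = 57, D₂ = 57
river cycle of f (length 6): (-2, 7, 1), (1, 7, -2), (-2, 5, 4), (4, 3, -3), (-3, 3, 4), (4, 5, -2)
river cycle of g (length 6): (-2, 7, 1), (1, 7, -2), (-2, 5, 4), (4, 3, -3), (-3, 3, 4), (4, 5, -2)
cycles coincide ⇒ equivalent

yes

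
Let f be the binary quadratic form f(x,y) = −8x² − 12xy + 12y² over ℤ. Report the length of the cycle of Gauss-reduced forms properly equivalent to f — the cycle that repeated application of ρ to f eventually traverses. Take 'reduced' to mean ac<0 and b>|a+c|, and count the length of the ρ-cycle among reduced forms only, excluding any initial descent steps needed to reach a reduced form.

D = 528, ⌊√D⌋ = 22
descent: ρ → (12,12,-8)  [lands on river]
river: ρ → (-8,20,4)
river: ρ → (4,20,-8)
river: ρ → (-8,12,12)
ρ-cycle length = 4 (tail of 1 descent step not counted)

4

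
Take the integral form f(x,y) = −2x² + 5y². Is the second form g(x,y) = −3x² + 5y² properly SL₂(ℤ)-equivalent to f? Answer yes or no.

D₁ = 40, D₂ = 60
discriminants differ ⇒ not SL₂(ℤ)-equivalent

no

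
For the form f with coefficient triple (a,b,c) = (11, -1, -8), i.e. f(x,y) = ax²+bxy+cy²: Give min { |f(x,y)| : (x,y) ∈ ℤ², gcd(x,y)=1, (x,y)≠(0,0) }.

descent: ρ → (-8,17,2)  [lands on river]
river: ρ → (2,15,-16)
river: ρ → (-16,17,1)
river: ρ → (1,17,-16)
river: ρ → (-16,15,2)
river: ρ → (2,17,-8)
river: ρ → (-8,15,4)
river: ρ → (4,17,-4)
river: ρ → (-4,15,8)
river: ρ → (8,17,-2)
river: ρ → (-2,15,16)
river: ρ → (16,17,-1)
river: ρ → (-1,17,16)
river: ρ → (16,15,-2)
river: ρ → (-2,17,8)
river: ρ → (8,15,-4)
river: ρ → (-4,17,4)
river: ρ → (4,15,-8)
closes: descent 1, river 18
min |a| on river = 1

1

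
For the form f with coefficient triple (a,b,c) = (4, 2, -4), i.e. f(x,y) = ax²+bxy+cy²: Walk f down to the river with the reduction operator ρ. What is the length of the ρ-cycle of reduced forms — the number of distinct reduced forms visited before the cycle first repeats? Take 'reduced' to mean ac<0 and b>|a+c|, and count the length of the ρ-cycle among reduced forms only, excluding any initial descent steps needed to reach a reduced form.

D = 68, ⌊√D⌋ = 8
river: ρ → (-4,6,2)
river: ρ → (2,6,-4)
river: ρ → (-4,2,4)
river: ρ → (4,6,-2)
river: ρ → (-2,6,4)
river: ρ → (4,2,-4)
ρ-cycle length = 6 (tail of 0 descent steps not counted)

6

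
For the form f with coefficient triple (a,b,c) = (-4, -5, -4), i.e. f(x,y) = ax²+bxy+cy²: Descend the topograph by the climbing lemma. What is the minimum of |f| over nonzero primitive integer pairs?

translate: b→-3 (≡5 mod 8), so (4,5,4)→(4,-3,3)
flip: (4,-3,3)→(3,3,4)
reduced (well bottom): (3,3,4) with a≤c, −a<b≤a
well minimum |f| = |-3| = 3 (negative-definite)

3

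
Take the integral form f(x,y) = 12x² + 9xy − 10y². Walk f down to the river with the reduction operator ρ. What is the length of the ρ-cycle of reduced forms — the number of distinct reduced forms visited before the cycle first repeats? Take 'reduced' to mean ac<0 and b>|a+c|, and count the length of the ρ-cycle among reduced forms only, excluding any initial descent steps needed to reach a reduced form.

D = 561, ⌊√D⌋ = 23
river: ρ → (-10,11,11)
river: ρ → (11,11,-10)
river: ρ → (-10,9,12)
river: ρ → (12,15,-7)
river: ρ → (-7,13,14)
river: ρ → (14,15,-6)
river: ρ → (-6,21,5)
river: ρ → (5,19,-10)
river: ρ → (-10,21,3)
river: ρ → (3,21,-10)
river: ρ → (-10,19,5)
river: ρ → (5,21,-6)
river: ρ → (-6,15,14)
river: ρ → (14,13,-7)
river: ρ → (-7,15,12)
river: ρ → (12,9,-10)
ρ-cycle length = 16 (tail of 0 descent steps not counted)

16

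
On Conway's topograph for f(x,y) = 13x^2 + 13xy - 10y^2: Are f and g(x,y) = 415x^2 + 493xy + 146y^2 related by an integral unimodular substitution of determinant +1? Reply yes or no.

D₁ = 689, D₂ = 689
river cycle of f (length 6): (-10, 7, 16), (16, 25, -1), (-1, 25, 16), (16, 7, -10), (-10, 13, 13), (13, 13, -10)
river cycle of g (length 6): (13, 13, -10), (-10, 7, 16), (16, 25, -1), (-1, 25, 16), (16, 7, -10), (-10, 13, 13)
cycles coincide ⇒ equivalent

yes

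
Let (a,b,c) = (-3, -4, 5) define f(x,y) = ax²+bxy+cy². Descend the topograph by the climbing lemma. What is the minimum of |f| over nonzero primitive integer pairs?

descent: ρ → (5,4,-3)  [lands on river]
river: ρ → (-3,8,1)
river: ρ → (1,8,-3)
river: ρ → (-3,4,5)
river: ρ → (5,6,-2)
river: ρ → (-2,6,5)
closes: descent 1, river 6
min |a| on river = 1

1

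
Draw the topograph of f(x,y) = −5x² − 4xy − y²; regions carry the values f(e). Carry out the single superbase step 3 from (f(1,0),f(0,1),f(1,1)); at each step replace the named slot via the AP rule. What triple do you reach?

start (-5,-1,-10) = (f(1,0),f(0,1),f(1,1))
replace slot 3: 2·((-5)+(-1)) − (-10) = -2 → (-5,-1,-2)

-5,-1,-2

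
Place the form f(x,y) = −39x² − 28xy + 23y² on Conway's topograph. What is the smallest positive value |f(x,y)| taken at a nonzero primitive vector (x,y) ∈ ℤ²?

descent: ρ → (23,28,-39)  [lands on river]
river: ρ → (-39,50,12)
river: ρ → (12,46,-47)
river: ρ → (-47,48,11)
river: ρ → (11,62,-12)
river: ρ → (-12,58,21)
river: ρ → (21,26,-44)
river: ρ → (-44,62,3)
river: ρ → (3,64,-23)
river: ρ → (-23,28,39)
river: ρ → (39,50,-12)
river: ρ → (-12,46,47)
river: ρ → (47,48,-11)
river: ρ → (-11,62,12)
river: ρ → (12,58,-21)
river: ρ → (-21,26,44)
river: ρ → (44,62,-3)
river: ρ → (-3,64,23)
closes: descent 1, river 18
min |a| on river = 3

3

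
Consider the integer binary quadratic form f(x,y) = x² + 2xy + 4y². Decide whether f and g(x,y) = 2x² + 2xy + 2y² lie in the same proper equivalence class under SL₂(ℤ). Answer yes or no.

D₁ = -12, D₂ = -12
f: translate: b→0 (≡2 mod 2), so (1,2,4)→(1,0,3)
f: reduced (well bottom): (1,0,3) with a≤c, −a<b≤a
g: reduced (well bottom): (2,2,2) with a≤c, −a<b≤a
reduced forms (1, 0, 3) vs (2, 2, 2) ⇒ inequivalent

no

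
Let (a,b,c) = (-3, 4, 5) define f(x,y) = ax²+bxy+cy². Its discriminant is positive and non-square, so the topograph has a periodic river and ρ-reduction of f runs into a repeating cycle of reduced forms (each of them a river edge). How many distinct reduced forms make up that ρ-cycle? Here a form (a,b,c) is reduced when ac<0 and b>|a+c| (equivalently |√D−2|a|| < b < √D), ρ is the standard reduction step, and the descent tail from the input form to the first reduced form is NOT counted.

D = 76, ⌊√D⌋ = 8
river: ρ → (5,6,-2)
river: ρ → (-2,6,5)
river: ρ → (5,4,-3)
river: ρ → (-3,8,1)
river: ρ → (1,8,-3)
river: ρ → (-3,4,5)
ρ-cycle length = 6 (tail of 0 descent steps not counted)

6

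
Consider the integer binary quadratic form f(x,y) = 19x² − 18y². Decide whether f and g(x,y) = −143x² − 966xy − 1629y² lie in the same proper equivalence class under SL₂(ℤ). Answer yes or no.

D₁ = 1368, D₂ = 1368
river cycle of f (length 2): (-18, 36, 1), (1, 36, -18)
river cycle of g (length 2): (-18, 36, 1), (1, 36, -18)
cycles coincide ⇒ equivalent

yes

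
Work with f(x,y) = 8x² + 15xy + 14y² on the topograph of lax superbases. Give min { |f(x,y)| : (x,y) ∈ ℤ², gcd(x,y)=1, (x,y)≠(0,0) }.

translate: b→-1 (≡15 mod 16), so (8,15,14)→(8,-1,7)
flip: (8,-1,7)→(7,1,8)
reduced (well bottom): (7,1,8) with a≤c, −a<b≤a
well minimum = a = 7

7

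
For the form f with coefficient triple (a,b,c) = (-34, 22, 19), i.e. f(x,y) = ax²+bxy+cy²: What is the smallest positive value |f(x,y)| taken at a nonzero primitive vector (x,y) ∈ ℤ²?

river: ρ → (19,54,-2)
river: ρ → (-2,54,19)
river: ρ → (19,22,-34)
river: ρ → (-34,46,7)
river: ρ → (7,52,-13)
river: ρ → (-13,52,7)
river: ρ → (7,46,-34)
river: ρ → (-34,22,19)
closes: descent 0, river 8
min |a| on river = 2

2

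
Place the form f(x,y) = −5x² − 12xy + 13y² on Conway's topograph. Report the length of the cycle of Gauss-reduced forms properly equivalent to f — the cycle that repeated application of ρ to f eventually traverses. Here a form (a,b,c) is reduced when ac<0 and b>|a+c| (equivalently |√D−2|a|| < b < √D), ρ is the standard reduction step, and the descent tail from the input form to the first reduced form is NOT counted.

D = 404, ⌊√D⌋ = 20
descent: ρ → (13,12,-5)  [lands on river]
river: ρ → (-5,18,4)
river: ρ → (4,14,-13)
river: ρ → (-13,12,5)
river: ρ → (5,18,-4)
river: ρ → (-4,14,13)
ρ-cycle length = 6 (tail of 1 descent step not counted)

6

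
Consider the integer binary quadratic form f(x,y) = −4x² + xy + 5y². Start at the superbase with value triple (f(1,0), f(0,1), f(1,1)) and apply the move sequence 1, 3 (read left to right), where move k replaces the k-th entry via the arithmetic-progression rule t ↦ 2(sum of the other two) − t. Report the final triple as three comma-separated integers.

start (-4,5,2) = (f(1,0),f(0,1),f(1,1))
replace slot 1: 2·(5+2) − (-4) = 18 → (18,5,2)
replace slot 3: 2·(18+5) − 2 = 44 → (18,5,44)

18,5,44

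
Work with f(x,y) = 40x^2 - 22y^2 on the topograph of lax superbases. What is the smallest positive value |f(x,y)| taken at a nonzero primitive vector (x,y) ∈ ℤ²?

descent: ρ → (-22,44,18)  [lands on river]
river: ρ → (18,28,-38)
river: ρ → (-38,48,8)
river: ρ → (8,48,-38)
river: ρ → (-38,28,18)
river: ρ → (18,44,-22)
closes: descent 1, river 6
min |a| on river = 8

8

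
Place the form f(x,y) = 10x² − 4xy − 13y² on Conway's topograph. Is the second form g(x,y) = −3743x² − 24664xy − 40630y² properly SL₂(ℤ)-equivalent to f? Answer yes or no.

D₁ = 536, D₂ = 536
river cycle of f (length 14): (-13, 4, 10), (10, 16, -7), (-7, 12, 14), (14, 16, -5), (-5, 14, 17), (17, 20, -2), (-2, 20, 17), (17, 14, -5), (-5, 16, 14), (14, 12, -7), … (4 more)
river cycle of g (length 14): (-7, 12, 14), (14, 16, -5), (-5, 14, 17), (17, 20, -2), (-2, 20, 17), (17, 14, -5), (-5, 16, 14), (14, 12, -7), (-7, 16, 10), (10, 4, -13), … (4 more)
cycles coincide ⇒ equivalent

yes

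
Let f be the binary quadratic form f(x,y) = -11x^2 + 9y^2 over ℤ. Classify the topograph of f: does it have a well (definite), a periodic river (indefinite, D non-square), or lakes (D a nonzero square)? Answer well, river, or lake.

D = b²−4ac = 0² − 4·(-11)·9 = 396
D > 0 non-square ⇒ indefinite ⇒ periodic river

river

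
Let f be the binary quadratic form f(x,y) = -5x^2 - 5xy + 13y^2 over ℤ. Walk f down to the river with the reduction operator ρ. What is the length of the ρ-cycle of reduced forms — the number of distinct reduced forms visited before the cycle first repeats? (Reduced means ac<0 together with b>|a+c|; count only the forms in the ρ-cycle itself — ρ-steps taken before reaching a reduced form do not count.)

D = 285, ⌊√D⌋ = 16
descent: ρ → (13,5,-5)
descent: ρ → (-5,15,3)  [lands on river]
river: ρ → (3,15,-5)
ρ-cycle length = 2 (tail of 2 descent steps not counted)

2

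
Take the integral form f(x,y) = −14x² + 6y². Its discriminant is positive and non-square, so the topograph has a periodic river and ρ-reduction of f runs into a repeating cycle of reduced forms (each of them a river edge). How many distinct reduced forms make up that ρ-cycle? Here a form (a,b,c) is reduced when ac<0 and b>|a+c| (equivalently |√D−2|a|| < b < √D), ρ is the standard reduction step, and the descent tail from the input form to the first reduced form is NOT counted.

D = 336, ⌊√D⌋ = 18
descent: ρ → (6,12,-8)  [lands on river]
river: ρ → (-8,4,10)
river: ρ → (10,16,-2)
river: ρ → (-2,16,10)
river: ρ → (10,4,-8)
river: ρ → (-8,12,6)
ρ-cycle length = 6 (tail of 1 descent step not counted)

6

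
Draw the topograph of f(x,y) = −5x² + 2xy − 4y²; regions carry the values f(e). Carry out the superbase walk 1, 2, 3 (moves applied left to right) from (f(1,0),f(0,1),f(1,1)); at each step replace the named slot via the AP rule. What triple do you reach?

start (-5,-4,-7) = (f(1,0),f(0,1),f(1,1))
replace slot 1: 2·((-4)+(-7)) − (-5) = -17 → (-17,-4,-7)
replace slot 2: 2·((-17)+(-7)) − (-4) = -44 → (-17,-44,-7)
replace slot 3: 2·((-17)+(-44)) − (-7) = -115 → (-17,-44,-115)

-17,-44,-115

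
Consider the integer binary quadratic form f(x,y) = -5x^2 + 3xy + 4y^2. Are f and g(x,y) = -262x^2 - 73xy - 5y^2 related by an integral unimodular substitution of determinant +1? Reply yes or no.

D₁ = 89, D₂ = 89
river cycle of f (length 14): (4, 5, -4), (-4, 3, 5), (5, 7, -2), (-2, 9, 1), (1, 9, -2), (-2, 7, 5), (5, 3, -4), (-4, 5, 4), (4, 3, -5), (-5, 7, 2), … (4 more)
river cycle of g (length 14): (-5, 3, 4), (4, 5, -4), (-4, 3, 5), (5, 7, -2), (-2, 9, 1), (1, 9, -2), (-2, 7, 5), (5, 3, -4), (-4, 5, 4), (4, 3, -5), … (4 more)
cycles coincide ⇒ equivalent

yes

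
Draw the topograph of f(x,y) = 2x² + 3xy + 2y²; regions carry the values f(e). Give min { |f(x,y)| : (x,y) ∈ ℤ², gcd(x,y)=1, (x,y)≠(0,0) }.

translate: b→-1 (≡3 mod 4), so (2,3,2)→(2,-1,1)
flip: (2,-1,1)→(1,1,2)
reduced (well bottom): (1,1,2) with a≤c, −a<b≤a
well minimum = a = 1

1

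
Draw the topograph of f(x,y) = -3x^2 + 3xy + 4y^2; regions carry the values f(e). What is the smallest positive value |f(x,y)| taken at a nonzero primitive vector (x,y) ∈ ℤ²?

river: ρ → (4,5,-2)
river: ρ → (-2,7,1)
river: ρ → (1,7,-2)
river: ρ → (-2,5,4)
river: ρ → (4,3,-3)
river: ρ → (-3,3,4)
closes: descent 0, river 6
min |a| on river = 1

1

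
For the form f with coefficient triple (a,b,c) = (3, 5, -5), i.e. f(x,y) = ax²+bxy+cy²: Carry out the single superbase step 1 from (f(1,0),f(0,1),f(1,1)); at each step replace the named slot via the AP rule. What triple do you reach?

start (3,-5,3) = (f(1,0),f(0,1),f(1,1))
replace slot 1: 2·((-5)+3) − 3 = -7 → (-7,-5,3)

-7,-5,3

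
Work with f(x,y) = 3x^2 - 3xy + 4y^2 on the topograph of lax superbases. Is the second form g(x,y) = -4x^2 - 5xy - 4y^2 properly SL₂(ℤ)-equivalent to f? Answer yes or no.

D₁ = -39, D₂ = -39
f: translate: b→3 (≡-3 mod 6), so (3,-3,4)→(3,3,4)
f: reduced (well bottom): (3,3,4) with a≤c, −a<b≤a
g is negative-definite; reduce −g:
−g: translate: b→-3 (≡5 mod 8), so (4,5,4)→(4,-3,3)
−g: flip: (4,-3,3)→(3,3,4)
−g: reduced (well bottom): (3,3,4) with a≤c, −a<b≤a
flip sign back: reduced form of g is (-3,-3,-4)
reduced forms (3, 3, 4) vs (-3, -3, -4) ⇒ inequivalent

no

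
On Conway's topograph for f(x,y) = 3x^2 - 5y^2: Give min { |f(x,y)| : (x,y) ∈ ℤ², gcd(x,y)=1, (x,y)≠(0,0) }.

descent: ρ → (-5,0,3)
descent: ρ → (3,6,-2)  [lands on river]
river: ρ → (-2,6,3)
closes: descent 2, river 2
min |a| on river = 2

2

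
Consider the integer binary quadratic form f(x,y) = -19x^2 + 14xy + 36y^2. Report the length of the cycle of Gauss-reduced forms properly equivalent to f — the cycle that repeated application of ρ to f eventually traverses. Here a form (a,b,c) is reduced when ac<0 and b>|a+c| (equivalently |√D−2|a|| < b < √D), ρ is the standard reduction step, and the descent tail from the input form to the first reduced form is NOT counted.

D = 2932, ⌊√D⌋ = 54
descent: ρ → (36,-14,-19)
descent: ρ → (-19,52,3)  [lands on river]
river: ρ → (3,50,-36)
river: ρ → (-36,22,17)
river: ρ → (17,46,-12)
river: ρ → (-12,50,9)
river: ρ → (9,40,-37)
river: ρ → (-37,34,12)
river: ρ → (12,38,-31)
river: ρ → (-31,24,19)
river: ρ → (19,52,-3)
river: ρ → (-3,50,36)
river: ρ → (36,22,-17)
river: ρ → (-17,46,12)
river: ρ → (12,50,-9)
river: ρ → (-9,40,37)
river: ρ → (37,34,-12)
river: ρ → (-12,38,31)
river: ρ → (31,24,-19)
ρ-cycle length = 18 (tail of 2 descent steps not counted)

18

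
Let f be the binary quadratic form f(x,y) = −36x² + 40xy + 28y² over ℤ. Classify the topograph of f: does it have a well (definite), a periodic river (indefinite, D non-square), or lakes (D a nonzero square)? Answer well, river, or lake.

D = b²−4ac = 40² − 4·(-36)·28 = 5632
D > 0 non-square ⇒ indefinite ⇒ periodic river

river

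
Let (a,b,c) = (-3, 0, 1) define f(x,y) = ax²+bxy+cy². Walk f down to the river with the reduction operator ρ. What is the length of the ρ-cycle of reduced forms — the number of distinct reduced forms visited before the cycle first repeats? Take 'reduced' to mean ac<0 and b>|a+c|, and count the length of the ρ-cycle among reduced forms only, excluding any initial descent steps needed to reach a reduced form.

D = 12, ⌊√D⌋ = 3
descent: ρ → (1,2,-2)  [lands on river]
river: ρ → (-2,2,1)
ρ-cycle length = 2 (tail of 1 descent step not counted)

2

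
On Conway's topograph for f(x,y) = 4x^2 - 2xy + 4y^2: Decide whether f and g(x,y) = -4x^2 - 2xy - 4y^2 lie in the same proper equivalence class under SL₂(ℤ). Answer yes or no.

D₁ = -60, D₂ = -60
f: flip: (4,-2,4)→(4,2,4)
f: reduced (well bottom): (4,2,4) with a≤c, −a<b≤a
g is negative-definite; reduce −g:
−g: reduced (well bottom): (4,2,4) with a≤c, −a<b≤a
flip sign back: reduced form of g is (-4,-2,-4)
reduced forms (4, 2, 4) vs (-4, -2, -4) ⇒ inequivalent

no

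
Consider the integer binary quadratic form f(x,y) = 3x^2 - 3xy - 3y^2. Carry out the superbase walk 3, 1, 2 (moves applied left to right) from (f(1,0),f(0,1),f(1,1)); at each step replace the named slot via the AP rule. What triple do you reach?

start (3,-3,-3) = (f(1,0),f(0,1),f(1,1))
replace slot 3: 2·(3+(-3)) − (-3) = 3 → (3,-3,3)
replace slot 1: 2·((-3)+3) − 3 = -3 → (-3,-3,3)
replace slot 2: 2·((-3)+3) − (-3) = 3 → (-3,3,3)

-3,3,3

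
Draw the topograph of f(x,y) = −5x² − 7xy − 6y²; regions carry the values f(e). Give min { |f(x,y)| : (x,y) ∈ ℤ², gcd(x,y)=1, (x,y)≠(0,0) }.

translate: b→-3 (≡7 mod 10), so (5,7,6)→(5,-3,4)
flip: (5,-3,4)→(4,3,5)
reduced (well bottom): (4,3,5) with a≤c, −a<b≤a
well minimum |f| = |-4| = 4 (negative-definite)

4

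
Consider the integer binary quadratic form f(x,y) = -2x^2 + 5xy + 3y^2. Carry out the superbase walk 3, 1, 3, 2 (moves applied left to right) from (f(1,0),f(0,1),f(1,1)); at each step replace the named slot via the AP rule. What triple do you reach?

start (-2,3,6) = (f(1,0),f(0,1),f(1,1))
replace slot 3: 2·((-2)+3) − 6 = -4 → (-2,3,-4)
replace slot 1: 2·(3+(-4)) − (-2) = 0 → (0,3,-4)
replace slot 3: 2·(0+3) − (-4) = 10 → (0,3,10)
replace slot 2: 2·(0+10) − 3 = 17 → (0,17,10)

0,17,10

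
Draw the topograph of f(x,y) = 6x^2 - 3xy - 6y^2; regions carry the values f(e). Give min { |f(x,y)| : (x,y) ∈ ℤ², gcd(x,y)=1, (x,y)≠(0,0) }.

descent: ρ → (-6,3,6)  [lands on river]
river: ρ → (6,9,-3)
river: ρ → (-3,9,6)
river: ρ → (6,3,-6)
river: ρ → (-6,9,3)
river: ρ → (3,9,-6)
closes: descent 1, river 6
min |a| on river = 3

3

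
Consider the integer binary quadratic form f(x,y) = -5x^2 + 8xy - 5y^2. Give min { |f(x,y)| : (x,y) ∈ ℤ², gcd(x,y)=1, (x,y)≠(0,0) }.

translate: b→2 (≡-8 mod 10), so (5,-8,5)→(5,2,2)
flip: (5,2,2)→(2,-2,5)
translate: b→2 (≡-2 mod 4), so (2,-2,5)→(2,2,5)
reduced (well bottom): (2,2,5) with a≤c, −a<b≤a
well minimum |f| = |-2| = 2 (negative-definite)

2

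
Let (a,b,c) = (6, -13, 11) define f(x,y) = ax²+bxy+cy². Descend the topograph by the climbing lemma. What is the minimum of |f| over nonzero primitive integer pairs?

translate: b→-1 (≡-13 mod 12), so (6,-13,11)→(6,-1,4)
flip: (6,-1,4)→(4,1,6)
reduced (well bottom): (4,1,6) with a≤c, −a<b≤a
well minimum = a = 4

4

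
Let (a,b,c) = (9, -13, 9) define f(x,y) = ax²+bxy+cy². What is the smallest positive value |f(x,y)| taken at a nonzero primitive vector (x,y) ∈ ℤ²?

translate: b→5 (≡-13 mod 18), so (9,-13,9)→(9,5,5)
flip: (9,5,5)→(5,-5,9)
translate: b→5 (≡-5 mod 10), so (5,-5,9)→(5,5,9)
reduced (well bottom): (5,5,9) with a≤c, −a<b≤a
well minimum = a = 5

5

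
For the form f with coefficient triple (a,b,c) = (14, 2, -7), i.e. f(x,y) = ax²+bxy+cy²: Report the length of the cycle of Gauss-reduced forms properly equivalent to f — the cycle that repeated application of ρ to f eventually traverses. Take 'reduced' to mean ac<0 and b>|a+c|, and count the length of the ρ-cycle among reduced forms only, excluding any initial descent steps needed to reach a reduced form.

D = 396, ⌊√D⌋ = 19
descent: ρ → (-7,12,9)  [lands on river]
river: ρ → (9,6,-10)
river: ρ → (-10,14,5)
river: ρ → (5,16,-7)
ρ-cycle length = 4 (tail of 1 descent step not counted)

4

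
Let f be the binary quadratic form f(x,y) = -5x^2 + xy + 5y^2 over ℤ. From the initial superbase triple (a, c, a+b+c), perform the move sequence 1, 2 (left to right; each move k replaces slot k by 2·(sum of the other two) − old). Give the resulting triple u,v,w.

start (-5,5,1) = (f(1,0),f(0,1),f(1,1))
replace slot 1: 2·(5+1) − (-5) = 17 → (17,5,1)
replace slot 2: 2·(17+1) − 5 = 31 → (17,31,1)

17,31,1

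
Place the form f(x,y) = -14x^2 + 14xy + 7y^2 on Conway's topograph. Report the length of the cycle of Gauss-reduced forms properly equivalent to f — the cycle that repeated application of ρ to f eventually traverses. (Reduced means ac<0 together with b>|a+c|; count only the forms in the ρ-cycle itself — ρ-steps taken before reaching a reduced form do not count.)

D = 588, ⌊√D⌋ = 24
river: ρ → (7,14,-14)
river: ρ → (-14,14,7)
ρ-cycle length = 2 (tail of 0 descent steps not counted)

2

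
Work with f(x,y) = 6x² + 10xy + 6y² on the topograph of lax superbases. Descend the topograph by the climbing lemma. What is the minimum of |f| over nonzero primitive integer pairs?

translate: b→-2 (≡10 mod 12), so (6,10,6)→(6,-2,2)
flip: (6,-2,2)→(2,2,6)
reduced (well bottom): (2,2,6) with a≤c, −a<b≤a
well minimum = a = 2

2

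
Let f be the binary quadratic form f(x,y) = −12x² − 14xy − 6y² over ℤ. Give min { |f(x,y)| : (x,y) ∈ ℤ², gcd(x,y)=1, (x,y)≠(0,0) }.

translate: b→-10 (≡14 mod 24), so (12,14,6)→(12,-10,4)
flip: (12,-10,4)→(4,10,12)
translate: b→2 (≡10 mod 8), so (4,10,12)→(4,2,6)
reduced (well bottom): (4,2,6) with a≤c, −a<b≤a
well minimum |f| = |-4| = 4 (negative-definite)

4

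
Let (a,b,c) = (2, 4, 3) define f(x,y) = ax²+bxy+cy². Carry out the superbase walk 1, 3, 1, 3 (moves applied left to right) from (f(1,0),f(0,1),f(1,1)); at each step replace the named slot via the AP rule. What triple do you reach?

start (2,3,9) = (f(1,0),f(0,1),f(1,1))
replace slot 1: 2·(3+9) − 2 = 22 → (22,3,9)
replace slot 3: 2·(22+3) − 9 = 41 → (22,3,41)
replace slot 1: 2·(3+41) − 22 = 66 → (66,3,41)
replace slot 3: 2·(66+3) − 41 = 97 → (66,3,97)

66,3,97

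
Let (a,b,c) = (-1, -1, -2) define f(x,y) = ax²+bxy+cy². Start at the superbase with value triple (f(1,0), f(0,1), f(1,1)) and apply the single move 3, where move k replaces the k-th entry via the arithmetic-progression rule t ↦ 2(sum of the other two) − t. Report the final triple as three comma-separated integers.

start (-1,-2,-4) = (f(1,0),f(0,1),f(1,1))
replace slot 3: 2·((-1)+(-2)) − (-4) = -2 → (-1,-2,-2)

-1,-2,-2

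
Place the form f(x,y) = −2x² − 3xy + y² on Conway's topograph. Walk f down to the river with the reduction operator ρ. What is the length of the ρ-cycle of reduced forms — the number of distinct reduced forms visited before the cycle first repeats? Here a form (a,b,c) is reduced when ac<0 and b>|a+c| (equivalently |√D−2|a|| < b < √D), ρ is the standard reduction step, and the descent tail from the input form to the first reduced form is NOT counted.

D = 17, ⌊√D⌋ = 4
descent: ρ → (1,3,-2)  [lands on river]
river: ρ → (-2,1,2)
river: ρ → (2,3,-1)
river: ρ → (-1,3,2)
river: ρ → (2,1,-2)
river: ρ → (-2,3,1)
ρ-cycle length = 6 (tail of 1 descent step not counted)

6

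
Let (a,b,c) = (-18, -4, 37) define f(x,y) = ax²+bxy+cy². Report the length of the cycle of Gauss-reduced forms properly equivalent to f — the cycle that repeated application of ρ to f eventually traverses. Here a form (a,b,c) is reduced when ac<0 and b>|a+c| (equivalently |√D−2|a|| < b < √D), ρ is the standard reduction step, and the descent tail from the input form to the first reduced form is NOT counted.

D = 2680, ⌊√D⌋ = 51
descent: ρ → (37,4,-18)
descent: ρ → (-18,32,23)  [lands on river]
river: ρ → (23,14,-27)
river: ρ → (-27,40,10)
river: ρ → (10,40,-27)
river: ρ → (-27,14,23)
river: ρ → (23,32,-18)
river: ρ → (-18,40,15)
river: ρ → (15,50,-3)
river: ρ → (-3,46,47)
river: ρ → (47,48,-2)
river: ρ → (-2,48,47)
river: ρ → (47,46,-3)
river: ρ → (-3,50,15)
river: ρ → (15,40,-18)
ρ-cycle length = 14 (tail of 2 descent steps not counted)

14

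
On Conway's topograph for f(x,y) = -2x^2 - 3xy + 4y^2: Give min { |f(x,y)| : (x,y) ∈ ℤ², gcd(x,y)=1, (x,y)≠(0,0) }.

descent: ρ → (4,3,-2)  [lands on river]
river: ρ → (-2,5,2)
river: ρ → (2,3,-4)
river: ρ → (-4,5,1)
river: ρ → (1,5,-4)
river: ρ → (-4,3,2)
river: ρ → (2,5,-2)
river: ρ → (-2,3,4)
river: ρ → (4,5,-1)
river: ρ → (-1,5,4)
closes: descent 1, river 10
min |a| on river = 1

1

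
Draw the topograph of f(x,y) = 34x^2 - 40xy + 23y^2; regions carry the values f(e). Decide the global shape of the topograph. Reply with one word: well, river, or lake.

D = b²−4ac = (-40)² − 4·34·23 = -1528
D < 0 ⇒ definite ⇒ every region one sign ⇒ single well

well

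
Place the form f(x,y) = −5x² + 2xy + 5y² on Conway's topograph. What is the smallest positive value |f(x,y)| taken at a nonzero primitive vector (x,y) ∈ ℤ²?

river: ρ → (5,8,-2)
river: ρ → (-2,8,5)
river: ρ → (5,2,-5)
river: ρ → (-5,8,2)
river: ρ → (2,8,-5)
river: ρ → (-5,2,5)
closes: descent 0, river 6
min |a| on river = 2

2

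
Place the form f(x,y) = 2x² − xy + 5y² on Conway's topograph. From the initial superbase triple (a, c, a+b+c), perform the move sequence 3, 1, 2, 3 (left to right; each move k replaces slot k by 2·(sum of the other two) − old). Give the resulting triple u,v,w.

start (2,5,6) = (f(1,0),f(0,1),f(1,1))
replace slot 3: 2·(2+5) − 6 = 8 → (2,5,8)
replace slot 1: 2·(5+8) − 2 = 24 → (24,5,8)
replace slot 2: 2·(24+8) − 5 = 59 → (24,59,8)
replace slot 3: 2·(24+59) − 8 = 158 → (24,59,158)

24,59,158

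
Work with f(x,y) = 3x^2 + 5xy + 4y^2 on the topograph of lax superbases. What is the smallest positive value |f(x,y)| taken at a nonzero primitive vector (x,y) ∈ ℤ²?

translate: b→-1 (≡5 mod 6), so (3,5,4)→(3,-1,2)
flip: (3,-1,2)→(2,1,3)
reduced (well bottom): (2,1,3) with a≤c, −a<b≤a
well minimum = a = 2

2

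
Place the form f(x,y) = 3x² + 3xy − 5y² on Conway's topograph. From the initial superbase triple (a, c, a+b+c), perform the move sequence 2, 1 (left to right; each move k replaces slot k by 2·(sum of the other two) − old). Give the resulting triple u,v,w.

start (3,-5,1) = (f(1,0),f(0,1),f(1,1))
replace slot 2: 2·(3+1) − (-5) = 13 → (3,13,1)
replace slot 1: 2·(13+1) − 3 = 25 → (25,13,1)

25,13,1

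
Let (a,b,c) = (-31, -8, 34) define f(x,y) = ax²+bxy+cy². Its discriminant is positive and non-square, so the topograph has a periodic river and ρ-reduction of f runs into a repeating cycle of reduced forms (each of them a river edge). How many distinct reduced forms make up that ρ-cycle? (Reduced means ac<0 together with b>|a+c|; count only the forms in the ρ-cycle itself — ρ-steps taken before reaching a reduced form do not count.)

D = 4280, ⌊√D⌋ = 65
descent: ρ → (34,8,-31)  [lands on river]
river: ρ → (-31,54,11)
river: ρ → (11,56,-26)
river: ρ → (-26,48,19)
river: ρ → (19,28,-46)
river: ρ → (-46,64,1)
river: ρ → (1,64,-46)
river: ρ → (-46,28,19)
river: ρ → (19,48,-26)
river: ρ → (-26,56,11)
river: ρ → (11,54,-31)
river: ρ → (-31,8,34)
river: ρ → (34,60,-5)
river: ρ → (-5,60,34)
ρ-cycle length = 14 (tail of 1 descent step not counted)

14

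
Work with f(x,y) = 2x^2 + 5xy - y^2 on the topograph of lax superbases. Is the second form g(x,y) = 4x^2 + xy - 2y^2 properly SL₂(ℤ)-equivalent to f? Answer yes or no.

D₁ = 33, D₂ = 33
river cycle of f (length 4): (-1, 5, 2), (2, 3, -3), (-3, 3, 2), (2, 5, -1)
river cycle of g (length 4): (-2, 3, 3), (3, 3, -2), (-2, 5, 1), (1, 5, -2)
cycles differ ⇒ inequivalent

no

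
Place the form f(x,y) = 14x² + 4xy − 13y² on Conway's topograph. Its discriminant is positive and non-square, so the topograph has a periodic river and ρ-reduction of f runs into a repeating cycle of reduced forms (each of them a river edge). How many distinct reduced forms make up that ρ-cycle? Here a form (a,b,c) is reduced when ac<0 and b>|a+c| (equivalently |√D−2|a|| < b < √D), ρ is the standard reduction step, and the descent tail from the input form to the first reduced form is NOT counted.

D = 744, ⌊√D⌋ = 27
river: ρ → (-13,22,5)
river: ρ → (5,18,-21)
river: ρ → (-21,24,2)
river: ρ → (2,24,-21)
river: ρ → (-21,18,5)
river: ρ → (5,22,-13)
river: ρ → (-13,4,14)
river: ρ → (14,24,-3)
river: ρ → (-3,24,14)
river: ρ → (14,4,-13)
ρ-cycle length = 10 (tail of 0 descent steps not counted)

10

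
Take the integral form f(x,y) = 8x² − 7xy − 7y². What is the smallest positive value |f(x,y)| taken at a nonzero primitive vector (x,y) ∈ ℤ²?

descent: ρ → (-7,7,8)  [lands on river]
river: ρ → (8,9,-6)
river: ρ → (-6,15,2)
river: ρ → (2,13,-13)
river: ρ → (-13,13,2)
river: ρ → (2,15,-6)
river: ρ → (-6,9,8)
river: ρ → (8,7,-7)
closes: descent 1, river 8
min |a| on river = 2

2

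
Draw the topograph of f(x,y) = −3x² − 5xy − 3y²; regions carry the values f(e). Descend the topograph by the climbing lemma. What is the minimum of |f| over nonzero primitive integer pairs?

translate: b→-1 (≡5 mod 6), so (3,5,3)→(3,-1,1)
flip: (3,-1,1)→(1,1,3)
reduced (well bottom): (1,1,3) with a≤c, −a<b≤a
well minimum |f| = |-1| = 1 (negative-definite)

1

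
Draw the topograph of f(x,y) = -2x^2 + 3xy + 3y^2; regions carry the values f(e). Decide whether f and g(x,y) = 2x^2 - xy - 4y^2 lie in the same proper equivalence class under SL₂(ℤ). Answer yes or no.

D₁ = 33, D₂ = 33
river cycle of f (length 4): (3, 3, -2), (-2, 5, 1), (1, 5, -2), (-2, 3, 3)
river cycle of g (length 4): (2, 3, -3), (-3, 3, 2), (2, 5, -1), (-1, 5, 2)
cycles differ ⇒ inequivalent

no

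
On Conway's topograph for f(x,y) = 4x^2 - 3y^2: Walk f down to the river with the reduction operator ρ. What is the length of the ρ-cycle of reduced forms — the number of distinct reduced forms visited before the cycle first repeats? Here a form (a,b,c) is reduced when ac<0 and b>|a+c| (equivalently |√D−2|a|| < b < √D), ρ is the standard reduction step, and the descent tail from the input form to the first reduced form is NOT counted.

D = 48, ⌊√D⌋ = 6
descent: ρ → (-3,6,1)  [lands on river]
river: ρ → (1,6,-3)
ρ-cycle length = 2 (tail of 1 descent step not counted)

2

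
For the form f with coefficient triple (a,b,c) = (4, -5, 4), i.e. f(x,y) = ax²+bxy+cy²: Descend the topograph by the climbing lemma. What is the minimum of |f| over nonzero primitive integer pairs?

translate: b→3 (≡-5 mod 8), so (4,-5,4)→(4,3,3)
flip: (4,3,3)→(3,-3,4)
translate: b→3 (≡-3 mod 6), so (3,-3,4)→(3,3,4)
reduced (well bottom): (3,3,4) with a≤c, −a<b≤a
well minimum = a = 3

3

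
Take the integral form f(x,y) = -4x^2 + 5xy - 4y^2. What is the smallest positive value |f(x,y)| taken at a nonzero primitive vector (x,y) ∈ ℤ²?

translate: b→3 (≡-5 mod 8), so (4,-5,4)→(4,3,3)
flip: (4,3,3)→(3,-3,4)
translate: b→3 (≡-3 mod 6), so (3,-3,4)→(3,3,4)
reduced (well bottom): (3,3,4) with a≤c, −a<b≤a
well minimum |f| = |-3| = 3 (negative-definite)

3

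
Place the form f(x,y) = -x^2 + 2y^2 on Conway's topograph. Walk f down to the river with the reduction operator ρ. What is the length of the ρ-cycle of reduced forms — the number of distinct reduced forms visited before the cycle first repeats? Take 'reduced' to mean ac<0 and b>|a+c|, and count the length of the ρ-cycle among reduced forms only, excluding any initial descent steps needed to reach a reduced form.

D = 8, ⌊√D⌋ = 2
descent: ρ → (2,0,-1)
descent: ρ → (-1,2,1)  [lands on river]
river: ρ → (1,2,-1)
ρ-cycle length = 2 (tail of 2 descent steps not counted)

2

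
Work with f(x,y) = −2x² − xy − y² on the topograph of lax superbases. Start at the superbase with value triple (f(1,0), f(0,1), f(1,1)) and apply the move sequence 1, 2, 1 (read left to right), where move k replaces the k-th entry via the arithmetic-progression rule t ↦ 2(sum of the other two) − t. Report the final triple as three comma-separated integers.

start (-2,-1,-4) = (f(1,0),f(0,1),f(1,1))
replace slot 1: 2·((-1)+(-4)) − (-2) = -8 → (-8,-1,-4)
replace slot 2: 2·((-8)+(-4)) − (-1) = -23 → (-8,-23,-4)
replace slot 1: 2·((-23)+(-4)) − (-8) = -46 → (-46,-23,-4)

-46,-23,-4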